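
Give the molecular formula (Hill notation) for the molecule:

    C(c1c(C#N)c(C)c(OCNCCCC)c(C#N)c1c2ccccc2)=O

Heavy atoms from the SMILES: 21 C, 3 N, 2 O.
Implicit hydrogens by atom environment:
  7 × C (aromatic): no H
  5 × C (aromatic): 1 H each → 5
  4 × C: 2 H each → 8
  2 × C: 3 H each → 6
  2 × C: no H
  2 × N: no H
  2 × O: no H
  1 × C: 1 H
  1 × N: 1 H
  Total hydrogens = 21.
Molecular formula: C21H21N3O2

C21H21N3O2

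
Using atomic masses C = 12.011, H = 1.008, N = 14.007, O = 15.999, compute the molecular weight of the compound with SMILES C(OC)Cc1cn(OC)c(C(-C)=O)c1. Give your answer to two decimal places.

197.23

Molecular formula: C10H15NO3.
M = 10×12.011 + 15×1.008 + 1×14.007 + 3×15.999 = 197.23 g/mol.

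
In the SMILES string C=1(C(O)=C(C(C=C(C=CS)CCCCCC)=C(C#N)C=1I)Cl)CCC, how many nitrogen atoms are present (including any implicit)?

1

The symbol for nitrogen appears 1 time in the SMILES.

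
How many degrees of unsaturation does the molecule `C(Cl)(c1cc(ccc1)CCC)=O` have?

Molecular formula from the SMILES: C10H11ClO.
DoU = (2C + 2 + N − H − X)/2 = (2·10 + 2 + 0 − 11 − 1)/2 = 10/2 = 5.
(Structurally: 1 ring(s) + 4 π bond(s) = 5.)

5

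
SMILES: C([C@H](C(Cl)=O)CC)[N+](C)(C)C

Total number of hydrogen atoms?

17

Hydrogens are implicit in SMILES; fill each atom to its normal valence:
  4 × C: 3 H each → 12
  2 × C: 2 H each → 4
  1 × C: 1 H
  1 × C: no H
  1 × Cl: no H
  1 × N (charge +1): no H
  1 × O: no H
  Total hydrogens = 17.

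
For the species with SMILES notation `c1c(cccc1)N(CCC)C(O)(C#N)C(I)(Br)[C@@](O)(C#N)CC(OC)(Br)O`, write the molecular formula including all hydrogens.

Heavy atoms from the SMILES: 2 Br, 17 C, 1 I, 3 N, 4 O.
Implicit hydrogens by atom environment:
  6 × C: no H
  5 × C (aromatic): 1 H each → 5
  3 × C: 2 H each → 6
  3 × N: no H
  3 × O: 1 H each → 3
  2 × Br: no H
  2 × C: 3 H each → 6
  1 × C (aromatic): no H
  1 × I: no H
  1 × O: no H
  Total hydrogens = 20.
Molecular formula: C17H20Br2IN3O4

C17H20Br2IN3O4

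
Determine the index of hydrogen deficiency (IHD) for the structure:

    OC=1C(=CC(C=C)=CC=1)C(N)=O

6

Molecular formula from the SMILES: C9H9NO2.
DoU = (2C + 2 + N − H − X)/2 = (2·9 + 2 + 1 − 9 − 0)/2 = 12/2 = 6.
(Structurally: 1 ring(s) + 5 π bond(s) = 6.)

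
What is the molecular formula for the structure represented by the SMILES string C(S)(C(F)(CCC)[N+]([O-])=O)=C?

C6H10FNO2S

Heavy atoms from the SMILES: 6 C, 1 F, 1 N, 2 O, 1 S.
Implicit hydrogens by atom environment:
  3 × C: 2 H each → 6
  2 × C: no H
  1 × C: 3 H
  1 × F: no H
  1 × N (charge +1): no H
  1 × O: no H
  1 × O (charge -1): no H
  1 × S: 1 H
  Total hydrogens = 10.
Molecular formula: C6H10FNO2S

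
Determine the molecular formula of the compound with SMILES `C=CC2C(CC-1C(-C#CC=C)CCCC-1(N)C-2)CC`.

C18H27N

Heavy atoms from the SMILES: 18 C, 1 N.
Implicit hydrogens by atom environment:
  8 × C: 2 H each → 16
  6 × C: 1 H each → 6
  3 × C: no H
  1 × C: 3 H
  1 × N: 2 H
  Total hydrogens = 27.
Molecular formula: C18H27N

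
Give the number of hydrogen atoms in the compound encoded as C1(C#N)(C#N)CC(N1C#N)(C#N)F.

Hydrogens are implicit in SMILES; fill each atom to its normal valence:
  6 × C: no H
  5 × N: no H
  1 × C: 2 H
  1 × F: no H
  Total hydrogens = 2.

2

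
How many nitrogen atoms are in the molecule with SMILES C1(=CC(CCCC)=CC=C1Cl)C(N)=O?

The symbol for nitrogen appears 1 time in the SMILES.

1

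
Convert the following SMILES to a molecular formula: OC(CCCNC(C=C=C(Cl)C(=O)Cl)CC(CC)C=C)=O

Heavy atoms from the SMILES: 15 C, 2 Cl, 1 N, 3 O.
Implicit hydrogens by atom environment:
  6 × C: 2 H each → 12
  4 × C: 1 H each → 4
  4 × C: no H
  2 × Cl: no H
  2 × O: no H
  1 × C: 3 H
  1 × N: 1 H
  1 × O: 1 H
  Total hydrogens = 21.
Molecular formula: C15H21Cl2NO3

C15H21Cl2NO3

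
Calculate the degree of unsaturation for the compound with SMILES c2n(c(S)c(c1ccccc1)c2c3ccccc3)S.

11

Molecular formula from the SMILES: C16H13NS2.
DoU = (2C + 2 + N − H − X)/2 = (2·16 + 2 + 1 − 13 − 0)/2 = 22/2 = 11.
(Structurally: 3 ring(s) + 8 π bond(s) = 11.)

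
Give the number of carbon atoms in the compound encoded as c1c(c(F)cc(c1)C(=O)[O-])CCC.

10

The symbol for carbon appears 10 times in the SMILES. Lowercase c denotes aromatic carbon and counts toward C.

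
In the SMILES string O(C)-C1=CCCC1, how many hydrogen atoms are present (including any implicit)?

10

Hydrogens are implicit in SMILES; fill each atom to its normal valence:
  3 × C: 2 H each → 6
  1 × C: 3 H
  1 × C: 1 H
  1 × C: no H
  1 × O: no H
  Total hydrogens = 10.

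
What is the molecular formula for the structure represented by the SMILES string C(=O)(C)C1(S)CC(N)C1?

Heavy atoms from the SMILES: 6 C, 1 N, 1 O, 1 S.
Implicit hydrogens by atom environment:
  2 × C: 2 H each → 4
  2 × C: no H
  1 × C: 3 H
  1 × C: 1 H
  1 × N: 2 H
  1 × O: no H
  1 × S: 1 H
  Total hydrogens = 11.
Molecular formula: C6H11NOS

C6H11NOS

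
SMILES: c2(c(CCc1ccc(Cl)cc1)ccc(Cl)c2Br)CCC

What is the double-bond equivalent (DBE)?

8

Molecular formula from the SMILES: C17H17BrCl2.
DoU = (2C + 2 + N − H − X)/2 = (2·17 + 2 + 0 − 17 − 3)/2 = 16/2 = 8.
(Structurally: 2 ring(s) + 6 π bond(s) = 8.)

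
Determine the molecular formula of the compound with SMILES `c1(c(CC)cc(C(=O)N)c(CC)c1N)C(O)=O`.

C12H16N2O3

Heavy atoms from the SMILES: 12 C, 2 N, 3 O.
Implicit hydrogens by atom environment:
  5 × C (aromatic): no H
  2 × C: 3 H each → 6
  2 × C: 2 H each → 4
  2 × C: no H
  2 × N: 2 H each → 4
  2 × O: no H
  1 × C (aromatic): 1 H
  1 × O: 1 H
  Total hydrogens = 16.
Molecular formula: C12H16N2O3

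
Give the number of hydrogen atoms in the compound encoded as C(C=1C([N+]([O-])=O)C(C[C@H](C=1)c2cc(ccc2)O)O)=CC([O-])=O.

Hydrogens are implicit in SMILES; fill each atom to its normal valence:
  6 × C: 1 H each → 6
  4 × C (aromatic): 1 H each → 4
  2 × C: no H
  2 × C (aromatic): no H
  2 × O: 1 H each → 2
  2 × O: no H
  2 × O (charge -1): no H
  1 × C: 2 H
  1 × N (charge +1): no H
  Total hydrogens = 14.

14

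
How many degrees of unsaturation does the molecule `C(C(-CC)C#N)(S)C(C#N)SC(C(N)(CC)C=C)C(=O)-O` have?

6

Molecular formula from the SMILES: C14H21N3O2S2.
DoU = (2C + 2 + N − H − X)/2 = (2·14 + 2 + 3 − 21 − 0)/2 = 12/2 = 6.
(Structurally: 0 ring(s) + 6 π bond(s) = 6.)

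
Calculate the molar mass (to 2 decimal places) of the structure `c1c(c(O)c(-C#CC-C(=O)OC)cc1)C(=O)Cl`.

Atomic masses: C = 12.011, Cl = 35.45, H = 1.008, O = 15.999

Molecular formula: C12H9ClO4.
M = 12×12.011 + 1×35.45 + 9×1.008 + 4×15.999 = 252.65 g/mol.

252.65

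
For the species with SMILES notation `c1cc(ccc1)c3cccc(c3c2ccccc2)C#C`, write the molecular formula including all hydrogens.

Heavy atoms from the SMILES: 20 C.
Implicit hydrogens by atom environment:
  13 × C (aromatic): 1 H each → 13
  5 × C (aromatic): no H
  1 × C: 1 H
  1 × C: no H
  Total hydrogens = 14.
Molecular formula: C20H14

C20H14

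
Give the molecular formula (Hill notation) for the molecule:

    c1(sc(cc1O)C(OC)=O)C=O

Heavy atoms from the SMILES: 7 C, 4 O, 1 S.
Implicit hydrogens by atom environment:
  3 × C (aromatic): no H
  3 × O: no H
  1 × C: 3 H
  1 × C (aromatic): 1 H
  1 × C: 1 H
  1 × C: no H
  1 × O: 1 H
  1 × S (aromatic): no H
  Total hydrogens = 6.
Molecular formula: C7H6O4S

C7H6O4S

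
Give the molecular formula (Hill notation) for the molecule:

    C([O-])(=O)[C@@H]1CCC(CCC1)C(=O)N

Heavy atoms from the SMILES: 9 C, 1 N, 3 O.
Implicit hydrogens by atom environment:
  5 × C: 2 H each → 10
  2 × C: 1 H each → 2
  2 × C: no H
  2 × O: no H
  1 × N: 2 H
  1 × O (charge -1): no H
  Total hydrogens = 14.
Net charge -1.
Molecular formula: C9H14NO3-

C9H14NO3-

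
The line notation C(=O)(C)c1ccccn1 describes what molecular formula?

Heavy atoms from the SMILES: 7 C, 1 N, 1 O.
Implicit hydrogens by atom environment:
  4 × C (aromatic): 1 H each → 4
  1 × C: 3 H
  1 × C (aromatic): no H
  1 × C: no H
  1 × N (aromatic): no H
  1 × O: no H
  Total hydrogens = 7.
Molecular formula: C7H7NO

C7H7NO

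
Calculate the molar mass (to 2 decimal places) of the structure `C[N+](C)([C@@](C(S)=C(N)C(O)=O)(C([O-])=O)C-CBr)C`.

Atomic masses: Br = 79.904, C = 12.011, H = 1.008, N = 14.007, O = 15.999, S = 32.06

Molecular formula: C10H17BrN2O4S.
M = 1×79.904 + 10×12.011 + 17×1.008 + 2×14.007 + 4×15.999 + 1×32.06 = 341.22 g/mol.

341.22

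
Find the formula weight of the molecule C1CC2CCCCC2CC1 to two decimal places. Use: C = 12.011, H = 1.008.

Molecular formula: C10H18.
M = 10×12.011 + 18×1.008 = 138.25 g/mol.

138.25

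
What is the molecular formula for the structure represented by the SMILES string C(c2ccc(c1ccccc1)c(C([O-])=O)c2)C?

Heavy atoms from the SMILES: 15 C, 2 O.
Implicit hydrogens by atom environment:
  8 × C (aromatic): 1 H each → 8
  4 × C (aromatic): no H
  1 × C: 3 H
  1 × C: 2 H
  1 × C: no H
  1 × O: no H
  1 × O (charge -1): no H
  Total hydrogens = 13.
Net charge -1.
Molecular formula: C15H13O2-

C15H13O2-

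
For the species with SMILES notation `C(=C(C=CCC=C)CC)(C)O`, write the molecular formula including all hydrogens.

C10H16O

Heavy atoms from the SMILES: 10 C, 1 O.
Implicit hydrogens by atom environment:
  3 × C: 2 H each → 6
  3 × C: 1 H each → 3
  2 × C: 3 H each → 6
  2 × C: no H
  1 × O: 1 H
  Total hydrogens = 16.
Molecular formula: C10H16O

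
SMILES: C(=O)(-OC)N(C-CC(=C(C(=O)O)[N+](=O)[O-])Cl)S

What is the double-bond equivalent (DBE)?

4

Molecular formula from the SMILES: C7H9ClN2O6S.
DoU = (2C + 2 + N − H − X)/2 = (2·7 + 2 + 2 − 9 − 1)/2 = 8/2 = 4.
(Structurally: 0 ring(s) + 4 π bond(s) = 4.)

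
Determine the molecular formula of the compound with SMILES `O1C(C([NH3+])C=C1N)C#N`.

C5H8N3O+

Heavy atoms from the SMILES: 5 C, 3 N, 1 O.
Implicit hydrogens by atom environment:
  3 × C: 1 H each → 3
  2 × C: no H
  1 × N (charge +1): 3 H
  1 × N: 2 H
  1 × N: no H
  1 × O: no H
  Total hydrogens = 8.
Net charge +1.
Molecular formula: C5H8N3O+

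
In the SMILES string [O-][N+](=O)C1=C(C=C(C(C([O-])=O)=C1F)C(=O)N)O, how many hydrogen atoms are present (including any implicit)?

Hydrogens are implicit in SMILES; fill each atom to its normal valence:
  5 × C (aromatic): no H
  3 × O: no H
  2 × C: no H
  2 × O (charge -1): no H
  1 × C (aromatic): 1 H
  1 × F: no H
  1 × N: 2 H
  1 × N (charge +1): no H
  1 × O: 1 H
  Total hydrogens = 4.

4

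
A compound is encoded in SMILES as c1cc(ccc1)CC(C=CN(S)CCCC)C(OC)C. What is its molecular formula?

C17H27NOS

Heavy atoms from the SMILES: 17 C, 1 N, 1 O, 1 S.
Implicit hydrogens by atom environment:
  5 × C (aromatic): 1 H each → 5
  4 × C: 2 H each → 8
  4 × C: 1 H each → 4
  3 × C: 3 H each → 9
  1 × C (aromatic): no H
  1 × N: no H
  1 × O: no H
  1 × S: 1 H
  Total hydrogens = 27.
Molecular formula: C17H27NOS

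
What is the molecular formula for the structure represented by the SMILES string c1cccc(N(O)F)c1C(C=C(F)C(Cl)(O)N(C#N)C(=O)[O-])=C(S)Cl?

Heavy atoms from the SMILES: 13 C, 2 Cl, 2 F, 3 N, 4 O, 1 S.
Implicit hydrogens by atom environment:
  6 × C: no H
  4 × C (aromatic): 1 H each → 4
  3 × N: no H
  2 × C (aromatic): no H
  2 × Cl: no H
  2 × F: no H
  2 × O: 1 H each → 2
  1 × C: 1 H
  1 × O: no H
  1 × O (charge -1): no H
  1 × S: 1 H
  Total hydrogens = 8.
Net charge -1.
Molecular formula: C13H8Cl2F2N3O4S-

C13H8Cl2F2N3O4S-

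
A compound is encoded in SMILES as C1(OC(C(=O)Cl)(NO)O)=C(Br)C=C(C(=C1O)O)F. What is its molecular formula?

C8H6BrClFNO6

Heavy atoms from the SMILES: 1 Br, 8 C, 1 Cl, 1 F, 1 N, 6 O.
Implicit hydrogens by atom environment:
  5 × C (aromatic): no H
  4 × O: 1 H each → 4
  2 × C: no H
  2 × O: no H
  1 × Br: no H
  1 × C (aromatic): 1 H
  1 × Cl: no H
  1 × F: no H
  1 × N: 1 H
  Total hydrogens = 6.
Molecular formula: C8H6BrClFNO6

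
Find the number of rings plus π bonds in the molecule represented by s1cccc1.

Molecular formula from the SMILES: C4H4S.
DoU = (2C + 2 + N − H − X)/2 = (2·4 + 2 + 0 − 4 − 0)/2 = 6/2 = 3.
(Structurally: 1 ring(s) + 2 π bond(s) = 3.)

3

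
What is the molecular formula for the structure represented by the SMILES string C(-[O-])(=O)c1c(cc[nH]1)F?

C5H3FNO2-

Heavy atoms from the SMILES: 5 C, 1 F, 1 N, 2 O.
Implicit hydrogens by atom environment:
  2 × C (aromatic): 1 H each → 2
  2 × C (aromatic): no H
  1 × C: no H
  1 × F: no H
  1 × N (aromatic): 1 H
  1 × O: no H
  1 × O (charge -1): no H
  Total hydrogens = 3.
Net charge -1.
Molecular formula: C5H3FNO2-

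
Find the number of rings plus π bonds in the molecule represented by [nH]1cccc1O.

Molecular formula from the SMILES: C4H5NO.
DoU = (2C + 2 + N − H − X)/2 = (2·4 + 2 + 1 − 5 − 0)/2 = 6/2 = 3.
(Structurally: 1 ring(s) + 2 π bond(s) = 3.)

3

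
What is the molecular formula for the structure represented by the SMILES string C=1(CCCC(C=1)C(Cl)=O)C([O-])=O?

Heavy atoms from the SMILES: 8 C, 1 Cl, 3 O.
Implicit hydrogens by atom environment:
  3 × C: 2 H each → 6
  3 × C: no H
  2 × C: 1 H each → 2
  2 × O: no H
  1 × Cl: no H
  1 × O (charge -1): no H
  Total hydrogens = 8.
Net charge -1.
Molecular formula: C8H8ClO3-

C8H8ClO3-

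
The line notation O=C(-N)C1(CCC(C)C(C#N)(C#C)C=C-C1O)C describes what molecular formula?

C14H18N2O2

Heavy atoms from the SMILES: 14 C, 2 N, 2 O.
Implicit hydrogens by atom environment:
  5 × C: 1 H each → 5
  5 × C: no H
  2 × C: 3 H each → 6
  2 × C: 2 H each → 4
  1 × N: 2 H
  1 × N: no H
  1 × O: 1 H
  1 × O: no H
  Total hydrogens = 18.
Molecular formula: C14H18N2O2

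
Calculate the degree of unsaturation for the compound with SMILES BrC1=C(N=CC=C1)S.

Molecular formula from the SMILES: C5H4BrNS.
DoU = (2C + 2 + N − H − X)/2 = (2·5 + 2 + 1 − 4 − 1)/2 = 8/2 = 4.
(Structurally: 1 ring(s) + 3 π bond(s) = 4.)

4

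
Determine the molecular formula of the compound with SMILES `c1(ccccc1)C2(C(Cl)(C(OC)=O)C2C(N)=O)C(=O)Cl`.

C13H11Cl2NO4

Heavy atoms from the SMILES: 13 C, 2 Cl, 1 N, 4 O.
Implicit hydrogens by atom environment:
  5 × C (aromatic): 1 H each → 5
  5 × C: no H
  4 × O: no H
  2 × Cl: no H
  1 × C: 3 H
  1 × C: 1 H
  1 × C (aromatic): no H
  1 × N: 2 H
  Total hydrogens = 11.
Molecular formula: C13H11Cl2NO4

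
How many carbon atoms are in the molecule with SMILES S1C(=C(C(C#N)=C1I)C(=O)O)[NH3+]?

6

The symbol for carbon appears 6 times in the SMILES.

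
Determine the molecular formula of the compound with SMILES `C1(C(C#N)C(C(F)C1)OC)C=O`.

C8H10FNO2

Heavy atoms from the SMILES: 8 C, 1 F, 1 N, 2 O.
Implicit hydrogens by atom environment:
  5 × C: 1 H each → 5
  2 × O: no H
  1 × C: 3 H
  1 × C: 2 H
  1 × C: no H
  1 × F: no H
  1 × N: no H
  Total hydrogens = 10.
Molecular formula: C8H10FNO2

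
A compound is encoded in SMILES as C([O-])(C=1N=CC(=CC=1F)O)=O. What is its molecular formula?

Heavy atoms from the SMILES: 6 C, 1 F, 1 N, 3 O.
Implicit hydrogens by atom environment:
  3 × C (aromatic): no H
  2 × C (aromatic): 1 H each → 2
  1 × C: no H
  1 × F: no H
  1 × N (aromatic): no H
  1 × O: 1 H
  1 × O: no H
  1 × O (charge -1): no H
  Total hydrogens = 3.
Net charge -1.
Molecular formula: C6H3FNO3-

C6H3FNO3-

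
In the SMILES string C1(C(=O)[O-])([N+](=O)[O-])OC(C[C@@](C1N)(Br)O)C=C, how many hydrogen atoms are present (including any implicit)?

Hydrogens are implicit in SMILES; fill each atom to its normal valence:
  3 × C: 1 H each → 3
  3 × C: no H
  3 × O: no H
  2 × C: 2 H each → 4
  2 × O (charge -1): no H
  1 × Br: no H
  1 × N: 2 H
  1 × N (charge +1): no H
  1 × O: 1 H
  Total hydrogens = 10.

10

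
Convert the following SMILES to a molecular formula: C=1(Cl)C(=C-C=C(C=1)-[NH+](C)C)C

C9H13ClN+

Heavy atoms from the SMILES: 9 C, 1 Cl, 1 N.
Implicit hydrogens by atom environment:
  3 × C: 3 H each → 9
  3 × C (aromatic): 1 H each → 3
  3 × C (aromatic): no H
  1 × Cl: no H
  1 × N (charge +1): 1 H
  Total hydrogens = 13.
Net charge +1.
Molecular formula: C9H13ClN+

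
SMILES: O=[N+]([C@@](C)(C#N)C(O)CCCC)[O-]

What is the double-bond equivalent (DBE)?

Molecular formula from the SMILES: C8H14N2O3.
DoU = (2C + 2 + N − H − X)/2 = (2·8 + 2 + 2 − 14 − 0)/2 = 6/2 = 3.
(Structurally: 0 ring(s) + 3 π bond(s) = 3.)

3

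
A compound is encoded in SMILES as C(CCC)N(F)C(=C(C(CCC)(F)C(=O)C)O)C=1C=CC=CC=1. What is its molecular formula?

Heavy atoms from the SMILES: 18 C, 2 F, 1 N, 2 O.
Implicit hydrogens by atom environment:
  5 × C: 2 H each → 10
  5 × C (aromatic): 1 H each → 5
  4 × C: no H
  3 × C: 3 H each → 9
  2 × F: no H
  1 × C (aromatic): no H
  1 × N: no H
  1 × O: 1 H
  1 × O: no H
  Total hydrogens = 25.
Molecular formula: C18H25F2NO2

C18H25F2NO2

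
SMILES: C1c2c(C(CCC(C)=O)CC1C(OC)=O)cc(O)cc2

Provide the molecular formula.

Heavy atoms from the SMILES: 16 C, 4 O.
Implicit hydrogens by atom environment:
  4 × C: 2 H each → 8
  3 × C (aromatic): 1 H each → 3
  3 × C (aromatic): no H
  3 × O: no H
  2 × C: 3 H each → 6
  2 × C: 1 H each → 2
  2 × C: no H
  1 × O: 1 H
  Total hydrogens = 20.
Molecular formula: C16H20O4

C16H20O4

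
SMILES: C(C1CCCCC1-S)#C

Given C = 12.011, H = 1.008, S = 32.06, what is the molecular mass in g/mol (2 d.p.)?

140.24

Molecular formula: C8H12S.
M = 8×12.011 + 12×1.008 + 1×32.06 = 140.24 g/mol.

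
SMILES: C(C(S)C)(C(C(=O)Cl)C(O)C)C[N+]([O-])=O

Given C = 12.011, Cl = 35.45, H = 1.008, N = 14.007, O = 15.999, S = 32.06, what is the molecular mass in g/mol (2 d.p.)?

255.71

Molecular formula: C8H14ClNO4S.
M = 8×12.011 + 1×35.45 + 14×1.008 + 1×14.007 + 4×15.999 + 1×32.06 = 255.71 g/mol.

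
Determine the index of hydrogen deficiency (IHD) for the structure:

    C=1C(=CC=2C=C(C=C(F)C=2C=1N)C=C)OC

8

Molecular formula from the SMILES: C13H12FNO.
DoU = (2C + 2 + N − H − X)/2 = (2·13 + 2 + 1 − 12 − 1)/2 = 16/2 = 8.
(Structurally: 2 ring(s) + 6 π bond(s) = 8.)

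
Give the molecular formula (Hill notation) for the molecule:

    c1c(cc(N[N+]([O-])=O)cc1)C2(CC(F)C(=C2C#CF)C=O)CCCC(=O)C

C19H18F2N2O4

Heavy atoms from the SMILES: 19 C, 2 F, 2 N, 4 O.
Implicit hydrogens by atom environment:
  6 × C: no H
  4 × C: 2 H each → 8
  4 × C (aromatic): 1 H each → 4
  3 × O: no H
  2 × C: 1 H each → 2
  2 × C (aromatic): no H
  2 × F: no H
  1 × C: 3 H
  1 × N: 1 H
  1 × N (charge +1): no H
  1 × O (charge -1): no H
  Total hydrogens = 18.
Molecular formula: C19H18F2N2O4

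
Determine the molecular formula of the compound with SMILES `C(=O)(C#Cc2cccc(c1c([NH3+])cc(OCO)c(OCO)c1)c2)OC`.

Heavy atoms from the SMILES: 18 C, 1 N, 6 O.
Implicit hydrogens by atom environment:
  6 × C (aromatic): 1 H each → 6
  6 × C (aromatic): no H
  4 × O: no H
  3 × C: no H
  2 × C: 2 H each → 4
  2 × O: 1 H each → 2
  1 × C: 3 H
  1 × N (charge +1): 3 H
  Total hydrogens = 18.
Net charge +1.
Molecular formula: C18H18NO6+

C18H18NO6+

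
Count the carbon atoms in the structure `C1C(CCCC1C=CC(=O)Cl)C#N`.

The symbol for carbon appears 10 times in the SMILES. (Cl is a single chlorine, not C + l.)

10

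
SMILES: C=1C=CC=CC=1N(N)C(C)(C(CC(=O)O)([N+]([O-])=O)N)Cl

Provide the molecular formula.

C11H15ClN4O4

Heavy atoms from the SMILES: 11 C, 1 Cl, 4 N, 4 O.
Implicit hydrogens by atom environment:
  5 × C (aromatic): 1 H each → 5
  3 × C: no H
  2 × N: 2 H each → 4
  2 × O: no H
  1 × C: 3 H
  1 × C: 2 H
  1 × C (aromatic): no H
  1 × Cl: no H
  1 × N: no H
  1 × N (charge +1): no H
  1 × O: 1 H
  1 × O (charge -1): no H
  Total hydrogens = 15.
Molecular formula: C11H15ClN4O4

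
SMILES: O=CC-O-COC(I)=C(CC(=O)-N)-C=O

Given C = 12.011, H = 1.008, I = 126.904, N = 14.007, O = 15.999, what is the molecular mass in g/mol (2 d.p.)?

327.07

Molecular formula: C8H10INO5.
M = 8×12.011 + 10×1.008 + 1×126.904 + 1×14.007 + 5×15.999 = 327.07 g/mol.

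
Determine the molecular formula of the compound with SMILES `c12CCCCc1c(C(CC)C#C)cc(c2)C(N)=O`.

Heavy atoms from the SMILES: 16 C, 1 N, 1 O.
Implicit hydrogens by atom environment:
  5 × C: 2 H each → 10
  4 × C (aromatic): no H
  2 × C (aromatic): 1 H each → 2
  2 × C: 1 H each → 2
  2 × C: no H
  1 × C: 3 H
  1 × N: 2 H
  1 × O: no H
  Total hydrogens = 19.
Molecular formula: C16H19NO

C16H19NO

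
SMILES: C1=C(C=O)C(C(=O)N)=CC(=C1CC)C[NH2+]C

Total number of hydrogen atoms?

Hydrogens are implicit in SMILES; fill each atom to its normal valence:
  4 × C (aromatic): no H
  2 × C: 3 H each → 6
  2 × C: 2 H each → 4
  2 × C (aromatic): 1 H each → 2
  2 × O: no H
  1 × C: 1 H
  1 × C: no H
  1 × N: 2 H
  1 × N (charge +1): 2 H
  Total hydrogens = 17.

17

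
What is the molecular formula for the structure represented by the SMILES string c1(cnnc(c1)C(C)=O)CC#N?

Heavy atoms from the SMILES: 8 C, 3 N, 1 O.
Implicit hydrogens by atom environment:
  2 × C (aromatic): 1 H each → 2
  2 × C (aromatic): no H
  2 × C: no H
  2 × N (aromatic): no H
  1 × C: 3 H
  1 × C: 2 H
  1 × N: no H
  1 × O: no H
  Total hydrogens = 7.
Molecular formula: C8H7N3O

C8H7N3O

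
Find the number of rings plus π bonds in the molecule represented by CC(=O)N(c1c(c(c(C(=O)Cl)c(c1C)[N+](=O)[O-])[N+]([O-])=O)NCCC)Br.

Molecular formula from the SMILES: C13H14BrClN4O6.
DoU = (2C + 2 + N − H − X)/2 = (2·13 + 2 + 4 − 14 − 2)/2 = 16/2 = 8.
(Structurally: 1 ring(s) + 7 π bond(s) = 8.)

8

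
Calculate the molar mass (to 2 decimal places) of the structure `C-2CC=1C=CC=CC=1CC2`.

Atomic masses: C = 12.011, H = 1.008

Molecular formula: C10H12.
M = 10×12.011 + 12×1.008 = 132.21 g/mol.

132.21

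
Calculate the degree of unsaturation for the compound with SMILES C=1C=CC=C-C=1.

Molecular formula from the SMILES: C6H6.
DoU = (2C + 2 + N − H − X)/2 = (2·6 + 2 + 0 − 6 − 0)/2 = 8/2 = 4.
(Structurally: 1 ring(s) + 3 π bond(s) = 4.)

4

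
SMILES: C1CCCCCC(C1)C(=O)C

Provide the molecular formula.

C10H18O

Heavy atoms from the SMILES: 10 C, 1 O.
Implicit hydrogens by atom environment:
  7 × C: 2 H each → 14
  1 × C: 3 H
  1 × C: 1 H
  1 × C: no H
  1 × O: no H
  Total hydrogens = 18.
Molecular formula: C10H18O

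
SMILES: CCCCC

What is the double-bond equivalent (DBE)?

Molecular formula from the SMILES: C5H12.
DoU = (2C + 2 + N − H − X)/2 = (2·5 + 2 + 0 − 12 − 0)/2 = 0/2 = 0.
(Structurally: 0 ring(s) + 0 π bond(s) = 0.)

0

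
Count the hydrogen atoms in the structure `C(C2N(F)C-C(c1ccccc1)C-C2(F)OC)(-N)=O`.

Hydrogens are implicit in SMILES; fill each atom to its normal valence:
  5 × C (aromatic): 1 H each → 5
  2 × C: 2 H each → 4
  2 × C: 1 H each → 2
  2 × C: no H
  2 × F: no H
  2 × O: no H
  1 × C: 3 H
  1 × C (aromatic): no H
  1 × N: 2 H
  1 × N: no H
  Total hydrogens = 16.

16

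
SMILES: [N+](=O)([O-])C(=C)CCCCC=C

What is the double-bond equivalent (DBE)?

Molecular formula from the SMILES: C8H13NO2.
DoU = (2C + 2 + N − H − X)/2 = (2·8 + 2 + 1 − 13 − 0)/2 = 6/2 = 3.
(Structurally: 0 ring(s) + 3 π bond(s) = 3.)

3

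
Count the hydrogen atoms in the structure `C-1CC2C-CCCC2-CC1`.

18

Hydrogens are implicit in SMILES; fill each atom to its normal valence:
  8 × C: 2 H each → 16
  2 × C: 1 H each → 2
  Total hydrogens = 18.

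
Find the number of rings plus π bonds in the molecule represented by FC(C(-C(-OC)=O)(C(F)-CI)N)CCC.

Molecular formula from the SMILES: C9H16F2INO2.
DoU = (2C + 2 + N − H − X)/2 = (2·9 + 2 + 1 − 16 − 3)/2 = 2/2 = 1.
(Structurally: 0 ring(s) + 1 π bond(s) = 1.)

1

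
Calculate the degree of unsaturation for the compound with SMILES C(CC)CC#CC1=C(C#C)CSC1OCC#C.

Molecular formula from the SMILES: C15H16OS.
DoU = (2C + 2 + N − H − X)/2 = (2·15 + 2 + 0 − 16 − 0)/2 = 16/2 = 8.
(Structurally: 1 ring(s) + 7 π bond(s) = 8.)

8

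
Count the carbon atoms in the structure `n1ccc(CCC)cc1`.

8

The symbol for carbon appears 8 times in the SMILES. Lowercase c denotes aromatic carbon and counts toward C.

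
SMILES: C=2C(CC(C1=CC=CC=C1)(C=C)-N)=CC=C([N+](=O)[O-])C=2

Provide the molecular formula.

Heavy atoms from the SMILES: 16 C, 2 N, 2 O.
Implicit hydrogens by atom environment:
  9 × C (aromatic): 1 H each → 9
  3 × C (aromatic): no H
  2 × C: 2 H each → 4
  1 × C: 1 H
  1 × C: no H
  1 × N: 2 H
  1 × N (charge +1): no H
  1 × O: no H
  1 × O (charge -1): no H
  Total hydrogens = 16.
Molecular formula: C16H16N2O2

C16H16N2O2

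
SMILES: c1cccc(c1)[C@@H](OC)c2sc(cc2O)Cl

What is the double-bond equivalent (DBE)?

Molecular formula from the SMILES: C12H11ClO2S.
DoU = (2C + 2 + N − H − X)/2 = (2·12 + 2 + 0 − 11 − 1)/2 = 14/2 = 7.
(Structurally: 2 ring(s) + 5 π bond(s) = 7.)

7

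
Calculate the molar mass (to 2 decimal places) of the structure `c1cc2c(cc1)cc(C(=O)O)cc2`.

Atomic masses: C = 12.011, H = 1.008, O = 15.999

Molecular formula: C11H8O2.
M = 11×12.011 + 8×1.008 + 2×15.999 = 172.18 g/mol.

172.18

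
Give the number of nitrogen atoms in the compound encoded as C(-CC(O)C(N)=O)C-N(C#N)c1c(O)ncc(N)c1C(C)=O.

The symbol for nitrogen appears 5 times in the SMILES.

5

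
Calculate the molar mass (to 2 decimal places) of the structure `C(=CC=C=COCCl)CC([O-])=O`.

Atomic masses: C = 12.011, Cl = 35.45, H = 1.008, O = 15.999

Molecular formula: C8H8ClO3-.
M = 8×12.011 + 1×35.45 + 8×1.008 + 3×15.999 = 187.60 g/mol.

187.60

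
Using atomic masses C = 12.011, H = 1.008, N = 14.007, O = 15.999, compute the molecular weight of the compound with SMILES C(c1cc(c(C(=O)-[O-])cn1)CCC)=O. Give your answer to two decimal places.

Molecular formula: C10H10NO3-.
M = 10×12.011 + 10×1.008 + 1×14.007 + 3×15.999 = 192.19 g/mol.

192.19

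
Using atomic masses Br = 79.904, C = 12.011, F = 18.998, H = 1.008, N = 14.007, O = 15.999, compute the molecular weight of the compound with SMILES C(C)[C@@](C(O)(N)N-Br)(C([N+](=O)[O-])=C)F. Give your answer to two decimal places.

Molecular formula: C6H11BrFN3O3.
M = 1×79.904 + 6×12.011 + 1×18.998 + 11×1.008 + 3×14.007 + 3×15.999 = 272.07 g/mol.

272.07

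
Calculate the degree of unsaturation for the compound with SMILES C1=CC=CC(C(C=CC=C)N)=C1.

Molecular formula from the SMILES: C11H13N.
DoU = (2C + 2 + N − H − X)/2 = (2·11 + 2 + 1 − 13 − 0)/2 = 12/2 = 6.
(Structurally: 1 ring(s) + 5 π bond(s) = 6.)

6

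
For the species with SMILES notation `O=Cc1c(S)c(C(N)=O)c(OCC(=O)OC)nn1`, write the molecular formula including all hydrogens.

C9H9N3O5S

Heavy atoms from the SMILES: 9 C, 3 N, 5 O, 1 S.
Implicit hydrogens by atom environment:
  5 × O: no H
  4 × C (aromatic): no H
  2 × C: no H
  2 × N (aromatic): no H
  1 × C: 3 H
  1 × C: 2 H
  1 × C: 1 H
  1 × N: 2 H
  1 × S: 1 H
  Total hydrogens = 9.
Molecular formula: C9H9N3O5S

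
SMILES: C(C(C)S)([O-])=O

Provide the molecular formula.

Heavy atoms from the SMILES: 3 C, 2 O, 1 S.
Implicit hydrogens by atom environment:
  1 × C: 3 H
  1 × C: 1 H
  1 × C: no H
  1 × O: no H
  1 × O (charge -1): no H
  1 × S: 1 H
  Total hydrogens = 5.
Net charge -1.
Molecular formula: C3H5O2S-

C3H5O2S-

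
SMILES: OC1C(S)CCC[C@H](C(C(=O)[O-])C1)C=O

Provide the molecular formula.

C10H15O4S-

Heavy atoms from the SMILES: 10 C, 4 O, 1 S.
Implicit hydrogens by atom environment:
  5 × C: 1 H each → 5
  4 × C: 2 H each → 8
  2 × O: no H
  1 × C: no H
  1 × O: 1 H
  1 × O (charge -1): no H
  1 × S: 1 H
  Total hydrogens = 15.
Net charge -1.
Molecular formula: C10H15O4S-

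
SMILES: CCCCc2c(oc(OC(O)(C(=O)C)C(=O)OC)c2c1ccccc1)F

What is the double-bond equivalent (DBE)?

9

Molecular formula from the SMILES: C19H21FO6.
DoU = (2C + 2 + N − H − X)/2 = (2·19 + 2 + 0 − 21 − 1)/2 = 18/2 = 9.
(Structurally: 2 ring(s) + 7 π bond(s) = 9.)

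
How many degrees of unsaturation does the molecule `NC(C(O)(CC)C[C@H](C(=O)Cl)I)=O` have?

Molecular formula from the SMILES: C7H11ClINO3.
DoU = (2C + 2 + N − H − X)/2 = (2·7 + 2 + 1 − 11 − 2)/2 = 4/2 = 2.
(Structurally: 0 ring(s) + 2 π bond(s) = 2.)

2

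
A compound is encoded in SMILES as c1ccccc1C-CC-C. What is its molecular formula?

C10H14

Heavy atoms from the SMILES: 10 C.
Implicit hydrogens by atom environment:
  5 × C (aromatic): 1 H each → 5
  3 × C: 2 H each → 6
  1 × C: 3 H
  1 × C (aromatic): no H
  Total hydrogens = 14.
Molecular formula: C10H14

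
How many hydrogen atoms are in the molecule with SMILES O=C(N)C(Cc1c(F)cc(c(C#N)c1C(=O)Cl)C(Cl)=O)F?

Hydrogens are implicit in SMILES; fill each atom to its normal valence:
  5 × C (aromatic): no H
  4 × C: no H
  3 × O: no H
  2 × Cl: no H
  2 × F: no H
  1 × C: 2 H
  1 × C (aromatic): 1 H
  1 × C: 1 H
  1 × N: 2 H
  1 × N: no H
  Total hydrogens = 6.

6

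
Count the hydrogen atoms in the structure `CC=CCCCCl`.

Hydrogens are implicit in SMILES; fill each atom to its normal valence:
  3 × C: 2 H each → 6
  2 × C: 1 H each → 2
  1 × C: 3 H
  1 × Cl: no H
  Total hydrogens = 11.

11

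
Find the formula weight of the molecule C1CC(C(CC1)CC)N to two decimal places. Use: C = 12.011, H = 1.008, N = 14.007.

Molecular formula: C8H17N.
M = 8×12.011 + 17×1.008 + 1×14.007 = 127.23 g/mol.

127.23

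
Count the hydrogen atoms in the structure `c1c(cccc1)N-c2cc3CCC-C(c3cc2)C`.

19

Hydrogens are implicit in SMILES; fill each atom to its normal valence:
  8 × C (aromatic): 1 H each → 8
  4 × C (aromatic): no H
  3 × C: 2 H each → 6
  1 × C: 3 H
  1 × C: 1 H
  1 × N: 1 H
  Total hydrogens = 19.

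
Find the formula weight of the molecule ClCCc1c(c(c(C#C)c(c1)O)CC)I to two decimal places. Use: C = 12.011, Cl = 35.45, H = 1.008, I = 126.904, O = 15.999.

334.58

Molecular formula: C12H12ClIO.
M = 12×12.011 + 1×35.45 + 12×1.008 + 1×126.904 + 1×15.999 = 334.58 g/mol.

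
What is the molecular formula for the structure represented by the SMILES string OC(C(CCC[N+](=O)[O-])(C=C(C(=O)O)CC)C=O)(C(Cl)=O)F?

C12H15ClFNO7

Heavy atoms from the SMILES: 12 C, 1 Cl, 1 F, 1 N, 7 O.
Implicit hydrogens by atom environment:
  5 × C: no H
  4 × C: 2 H each → 8
  4 × O: no H
  2 × C: 1 H each → 2
  2 × O: 1 H each → 2
  1 × C: 3 H
  1 × Cl: no H
  1 × F: no H
  1 × N (charge +1): no H
  1 × O (charge -1): no H
  Total hydrogens = 15.
Molecular formula: C12H15ClFNO7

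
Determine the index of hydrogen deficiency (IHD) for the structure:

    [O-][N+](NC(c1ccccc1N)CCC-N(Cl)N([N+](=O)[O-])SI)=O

6

Molecular formula from the SMILES: C10H14ClIN6O4S.
DoU = (2C + 2 + N − H − X)/2 = (2·10 + 2 + 6 − 14 − 2)/2 = 12/2 = 6.
(Structurally: 1 ring(s) + 5 π bond(s) = 6.)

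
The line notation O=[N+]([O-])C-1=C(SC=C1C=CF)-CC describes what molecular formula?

Heavy atoms from the SMILES: 8 C, 1 F, 1 N, 2 O, 1 S.
Implicit hydrogens by atom environment:
  3 × C (aromatic): no H
  2 × C: 1 H each → 2
  1 × C: 3 H
  1 × C: 2 H
  1 × C (aromatic): 1 H
  1 × F: no H
  1 × N (charge +1): no H
  1 × O: no H
  1 × O (charge -1): no H
  1 × S (aromatic): no H
  Total hydrogens = 8.
Molecular formula: C8H8FNO2S

C8H8FNO2S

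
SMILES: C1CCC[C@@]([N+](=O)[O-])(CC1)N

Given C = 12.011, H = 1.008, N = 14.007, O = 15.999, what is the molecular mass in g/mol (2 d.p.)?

158.20

Molecular formula: C7H14N2O2.
M = 7×12.011 + 14×1.008 + 2×14.007 + 2×15.999 = 158.20 g/mol.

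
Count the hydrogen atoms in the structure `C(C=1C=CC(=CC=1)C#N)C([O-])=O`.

6

Hydrogens are implicit in SMILES; fill each atom to its normal valence:
  4 × C (aromatic): 1 H each → 4
  2 × C (aromatic): no H
  2 × C: no H
  1 × C: 2 H
  1 × N: no H
  1 × O: no H
  1 × O (charge -1): no H
  Total hydrogens = 6.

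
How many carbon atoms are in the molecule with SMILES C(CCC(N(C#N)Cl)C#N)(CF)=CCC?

The symbol for carbon appears 10 times in the SMILES. (Cl is a single chlorine, not C + l.)

10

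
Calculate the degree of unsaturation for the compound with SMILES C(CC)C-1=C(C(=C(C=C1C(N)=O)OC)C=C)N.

Molecular formula from the SMILES: C13H18N2O2.
DoU = (2C + 2 + N − H − X)/2 = (2·13 + 2 + 2 − 18 − 0)/2 = 12/2 = 6.
(Structurally: 1 ring(s) + 5 π bond(s) = 6.)

6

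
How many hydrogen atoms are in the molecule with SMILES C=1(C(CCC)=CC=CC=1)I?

11

Hydrogens are implicit in SMILES; fill each atom to its normal valence:
  4 × C (aromatic): 1 H each → 4
  2 × C: 2 H each → 4
  2 × C (aromatic): no H
  1 × C: 3 H
  1 × I: no H
  Total hydrogens = 11.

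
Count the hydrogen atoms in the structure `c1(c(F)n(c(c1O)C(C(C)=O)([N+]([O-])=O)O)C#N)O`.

6

Hydrogens are implicit in SMILES; fill each atom to its normal valence:
  4 × C (aromatic): no H
  3 × C: no H
  3 × O: 1 H each → 3
  2 × O: no H
  1 × C: 3 H
  1 × F: no H
  1 × N (aromatic): no H
  1 × N: no H
  1 × N (charge +1): no H
  1 × O (charge -1): no H
  Total hydrogens = 6.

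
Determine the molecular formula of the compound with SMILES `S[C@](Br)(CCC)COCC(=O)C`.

Heavy atoms from the SMILES: 1 Br, 8 C, 2 O, 1 S.
Implicit hydrogens by atom environment:
  4 × C: 2 H each → 8
  2 × C: 3 H each → 6
  2 × C: no H
  2 × O: no H
  1 × Br: no H
  1 × S: 1 H
  Total hydrogens = 15.
Molecular formula: C8H15BrO2S

C8H15BrO2S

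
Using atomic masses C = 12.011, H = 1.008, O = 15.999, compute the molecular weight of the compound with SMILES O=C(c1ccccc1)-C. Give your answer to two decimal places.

Molecular formula: C8H8O.
M = 8×12.011 + 8×1.008 + 1×15.999 = 120.15 g/mol.

120.15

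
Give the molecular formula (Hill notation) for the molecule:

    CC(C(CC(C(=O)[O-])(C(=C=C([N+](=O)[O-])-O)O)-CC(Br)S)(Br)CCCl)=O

C13H15Br2ClNO7S-

Heavy atoms from the SMILES: 2 Br, 13 C, 1 Cl, 1 N, 7 O, 1 S.
Implicit hydrogens by atom environment:
  7 × C: no H
  4 × C: 2 H each → 8
  3 × O: no H
  2 × Br: no H
  2 × O: 1 H each → 2
  2 × O (charge -1): no H
  1 × C: 3 H
  1 × C: 1 H
  1 × Cl: no H
  1 × N (charge +1): no H
  1 × S: 1 H
  Total hydrogens = 15.
Net charge -1.
Molecular formula: C13H15Br2ClNO7S-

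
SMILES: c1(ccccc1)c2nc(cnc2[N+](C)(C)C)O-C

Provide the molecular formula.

Heavy atoms from the SMILES: 14 C, 3 N, 1 O.
Implicit hydrogens by atom environment:
  6 × C (aromatic): 1 H each → 6
  4 × C: 3 H each → 12
  4 × C (aromatic): no H
  2 × N (aromatic): no H
  1 × N (charge +1): no H
  1 × O: no H
  Total hydrogens = 18.
Net charge +1.
Molecular formula: C14H18N3O+

C14H18N3O+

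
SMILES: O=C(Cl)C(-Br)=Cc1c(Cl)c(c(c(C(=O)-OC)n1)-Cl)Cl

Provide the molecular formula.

Heavy atoms from the SMILES: 1 Br, 10 C, 4 Cl, 1 N, 3 O.
Implicit hydrogens by atom environment:
  5 × C (aromatic): no H
  4 × Cl: no H
  3 × C: no H
  3 × O: no H
  1 × Br: no H
  1 × C: 3 H
  1 × C: 1 H
  1 × N (aromatic): no H
  Total hydrogens = 4.
Molecular formula: C10H4BrCl4NO3

C10H4BrCl4NO3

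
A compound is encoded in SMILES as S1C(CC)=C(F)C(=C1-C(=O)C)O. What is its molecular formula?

Heavy atoms from the SMILES: 8 C, 1 F, 2 O, 1 S.
Implicit hydrogens by atom environment:
  4 × C (aromatic): no H
  2 × C: 3 H each → 6
  1 × C: 2 H
  1 × C: no H
  1 × F: no H
  1 × O: 1 H
  1 × O: no H
  1 × S (aromatic): no H
  Total hydrogens = 9.
Molecular formula: C8H9FO2S

C8H9FO2S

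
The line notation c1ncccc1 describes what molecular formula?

C5H5N

Heavy atoms from the SMILES: 5 C, 1 N.
Implicit hydrogens by atom environment:
  5 × C (aromatic): 1 H each → 5
  1 × N (aromatic): no H
  Total hydrogens = 5.
Molecular formula: C5H5N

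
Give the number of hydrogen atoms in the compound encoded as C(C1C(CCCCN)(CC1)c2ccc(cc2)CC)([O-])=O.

Hydrogens are implicit in SMILES; fill each atom to its normal valence:
  7 × C: 2 H each → 14
  4 × C (aromatic): 1 H each → 4
  2 × C: no H
  2 × C (aromatic): no H
  1 × C: 3 H
  1 × C: 1 H
  1 × N: 2 H
  1 × O: no H
  1 × O (charge -1): no H
  Total hydrogens = 24.

24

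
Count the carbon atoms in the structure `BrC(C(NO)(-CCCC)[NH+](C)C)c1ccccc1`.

14

The symbol for carbon appears 14 times in the SMILES. Lowercase c denotes aromatic carbon and counts toward C.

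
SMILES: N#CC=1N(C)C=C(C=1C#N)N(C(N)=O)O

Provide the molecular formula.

Heavy atoms from the SMILES: 8 C, 5 N, 2 O.
Implicit hydrogens by atom environment:
  3 × C (aromatic): no H
  3 × C: no H
  3 × N: no H
  1 × C: 3 H
  1 × C (aromatic): 1 H
  1 × N: 2 H
  1 × N (aromatic): no H
  1 × O: 1 H
  1 × O: no H
  Total hydrogens = 7.
Molecular formula: C8H7N5O2

C8H7N5O2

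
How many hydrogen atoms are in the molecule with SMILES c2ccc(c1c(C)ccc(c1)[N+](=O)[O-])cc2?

Hydrogens are implicit in SMILES; fill each atom to its normal valence:
  8 × C (aromatic): 1 H each → 8
  4 × C (aromatic): no H
  1 × C: 3 H
  1 × N (charge +1): no H
  1 × O: no H
  1 × O (charge -1): no H
  Total hydrogens = 11.

11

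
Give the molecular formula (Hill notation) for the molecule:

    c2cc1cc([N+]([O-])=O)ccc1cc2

Heavy atoms from the SMILES: 10 C, 1 N, 2 O.
Implicit hydrogens by atom environment:
  7 × C (aromatic): 1 H each → 7
  3 × C (aromatic): no H
  1 × N (charge +1): no H
  1 × O: no H
  1 × O (charge -1): no H
  Total hydrogens = 7.
Molecular formula: C10H7NO2

C10H7NO2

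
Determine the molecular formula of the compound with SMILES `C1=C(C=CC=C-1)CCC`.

Heavy atoms from the SMILES: 9 C.
Implicit hydrogens by atom environment:
  5 × C (aromatic): 1 H each → 5
  2 × C: 2 H each → 4
  1 × C: 3 H
  1 × C (aromatic): no H
  Total hydrogens = 12.
Molecular formula: C9H12

C9H12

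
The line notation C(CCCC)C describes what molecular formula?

Heavy atoms from the SMILES: 6 C.
Implicit hydrogens by atom environment:
  4 × C: 2 H each → 8
  2 × C: 3 H each → 6
  Total hydrogens = 14.
Molecular formula: C6H14

C6H14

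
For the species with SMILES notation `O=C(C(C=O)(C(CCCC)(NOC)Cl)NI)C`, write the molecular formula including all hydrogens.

Heavy atoms from the SMILES: 10 C, 1 Cl, 1 I, 2 N, 3 O.
Implicit hydrogens by atom environment:
  3 × C: 3 H each → 9
  3 × C: 2 H each → 6
  3 × C: no H
  3 × O: no H
  2 × N: 1 H each → 2
  1 × C: 1 H
  1 × Cl: no H
  1 × I: no H
  Total hydrogens = 18.
Molecular formula: C10H18ClIN2O3

C10H18ClIN2O3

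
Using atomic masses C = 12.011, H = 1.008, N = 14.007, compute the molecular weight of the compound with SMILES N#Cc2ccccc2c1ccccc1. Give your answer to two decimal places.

Molecular formula: C13H9N.
M = 13×12.011 + 9×1.008 + 1×14.007 = 179.22 g/mol.

179.22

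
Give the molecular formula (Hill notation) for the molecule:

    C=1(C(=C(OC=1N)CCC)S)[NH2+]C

Heavy atoms from the SMILES: 8 C, 2 N, 1 O, 1 S.
Implicit hydrogens by atom environment:
  4 × C (aromatic): no H
  2 × C: 3 H each → 6
  2 × C: 2 H each → 4
  1 × N: 2 H
  1 × N (charge +1): 2 H
  1 × O (aromatic): no H
  1 × S: 1 H
  Total hydrogens = 15.
Net charge +1.
Molecular formula: C8H15N2OS+

C8H15N2OS+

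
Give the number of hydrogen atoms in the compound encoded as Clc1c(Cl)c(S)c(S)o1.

Hydrogens are implicit in SMILES; fill each atom to its normal valence:
  4 × C (aromatic): no H
  2 × Cl: no H
  2 × S: 1 H each → 2
  1 × O (aromatic): no H
  Total hydrogens = 2.

2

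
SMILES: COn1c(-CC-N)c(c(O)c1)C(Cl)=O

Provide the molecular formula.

C8H11ClN2O3

Heavy atoms from the SMILES: 8 C, 1 Cl, 2 N, 3 O.
Implicit hydrogens by atom environment:
  3 × C (aromatic): no H
  2 × C: 2 H each → 4
  2 × O: no H
  1 × C: 3 H
  1 × C (aromatic): 1 H
  1 × C: no H
  1 × Cl: no H
  1 × N: 2 H
  1 × N (aromatic): no H
  1 × O: 1 H
  Total hydrogens = 11.
Molecular formula: C8H11ClN2O3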